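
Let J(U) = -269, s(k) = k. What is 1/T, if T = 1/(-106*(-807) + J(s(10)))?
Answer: 85273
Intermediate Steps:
T = 1/85273 (T = 1/(-106*(-807) - 269) = 1/(85542 - 269) = 1/85273 ≈ 1.1727e-5)
1/T = 1/(1/85273) = 85273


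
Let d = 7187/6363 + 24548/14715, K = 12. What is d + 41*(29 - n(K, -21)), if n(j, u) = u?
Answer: 21356291431/10403505 ≈ 2052.8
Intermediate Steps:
d = 29106181/10403505 (d = 7187*(1/6363) + 24548*(1/14715) = 7187/6363 + 24548/14715 = 29106181/10403505 ≈ 2.7977)
d + 41*(29 - n(K, -21)) = 29106181/10403505 + 41*(29 - 1*(-21)) = 29106181/10403505 + 41*(29 + 21) = 29106181/10403505 + 41*50 = 29106181/10403505 + 2050 = 21356291431/10403505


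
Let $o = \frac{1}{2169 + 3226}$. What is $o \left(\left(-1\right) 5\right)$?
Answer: $- \frac{1}{1079} \approx -0.00092678$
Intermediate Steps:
$o = \frac{1}{5395} \approx 0.00018536$
$o \left(\left(-1\right) 5\right) = \frac{\left(-1\right) 5}{5395} = \frac{1}{5395} \left(-5\right) = - \frac{1}{1079}$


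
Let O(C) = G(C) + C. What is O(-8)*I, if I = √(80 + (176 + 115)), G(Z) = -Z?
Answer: 0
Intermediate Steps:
O(C) = 0 (O(C) = -C + C = 0)
I = √371 (I = √(80 + 291) = √371 ≈ 19.261)
O(-8)*I = 0*√371 = 0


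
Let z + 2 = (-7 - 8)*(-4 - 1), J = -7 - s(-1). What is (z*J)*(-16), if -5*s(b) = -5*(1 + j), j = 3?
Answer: 12848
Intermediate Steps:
s(b) = 4 (s(b) = -(-1)*(1 + 3) = -(-1)*4 = -⅕*(-20) = 4)
J = -11 (J = -7 - 1*4 = -7 - 4 = -11)
z = 73 (z = -2 + (-7 - 8)*(-4 - 1) = -2 - 15*(-5) = -2 + 75 = 73)
(z*J)*(-16) = (73*(-11))*(-16) = -803*(-16) = 12848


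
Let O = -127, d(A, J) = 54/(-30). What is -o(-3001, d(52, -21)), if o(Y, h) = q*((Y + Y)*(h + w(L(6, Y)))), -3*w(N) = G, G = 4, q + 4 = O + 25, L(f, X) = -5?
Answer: 29901964/15 ≈ 1.9935e+6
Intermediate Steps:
d(A, J) = -9/5 (d(A, J) = 54*(-1/30) = -9/5)
q = -106 (q = -4 + (-127 + 25) = -4 - 102 = -106)
w(N) = -4/3 (w(N) = -1/3*4 = -4/3)
o(Y, h) = -212*Y*(-4/3 + h) (o(Y, h) = -106*(Y + Y)*(h - 4/3) = -106*2*Y*(-4/3 + h) = -212*Y*(-4/3 + h))
-o(-3001, d(52, -21)) = -212*(-3001)*(4 - 3*(-9/5))/3 = -212*(-3001)*(4 + 27/5)/3 = -212*(-3001)*47/(3*5) = -1*(-29901964/15) = 29901964/15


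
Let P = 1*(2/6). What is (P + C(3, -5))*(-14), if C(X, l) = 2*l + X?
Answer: 280/3 ≈ 93.333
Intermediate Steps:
P = 1/3 (P = 1*(2*(1/6)) = 1*(1/3) = 1/3 ≈ 0.33333)
C(X, l) = X + 2*l
(P + C(3, -5))*(-14) = (1/3 + (3 + 2*(-5)))*(-14) = (1/3 + (3 - 10))*(-14) = (1/3 - 7)*(-14) = -20/3*(-14) = 280/3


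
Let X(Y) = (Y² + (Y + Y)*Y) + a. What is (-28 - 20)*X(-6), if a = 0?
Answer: -5184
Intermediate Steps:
X(Y) = 3*Y² (X(Y) = (Y² + (Y + Y)*Y) + 0 = (Y² + (2*Y)*Y) + 0 = (Y² + 2*Y²) + 0 = 3*Y² + 0 = 3*Y²)
(-28 - 20)*X(-6) = (-28 - 20)*(3*(-6)²) = -144*36 = -48*108 = -5184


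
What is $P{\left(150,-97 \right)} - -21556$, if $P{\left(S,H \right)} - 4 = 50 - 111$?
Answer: $21499$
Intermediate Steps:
$P{\left(S,H \right)} = -57$ ($P{\left(S,H \right)} = 4 + \left(50 - 111\right) = 4 - 61 = -57$)
$P{\left(150,-97 \right)} - -21556 = -57 - -21556 = -57 + 21556 = 21499$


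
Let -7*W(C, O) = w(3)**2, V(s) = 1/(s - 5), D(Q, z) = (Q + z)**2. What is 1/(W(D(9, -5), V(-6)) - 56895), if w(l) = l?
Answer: -7/398274 ≈ -1.7576e-5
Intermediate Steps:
V(s) = 1/(-5 + s)
W(C, O) = -9/7 (W(C, O) = -1/7*3**2 = -1/7*9 = -9/7)
1/(W(D(9, -5), V(-6)) - 56895) = 1/(-9/7 - 56895) = 1/(-398274/7) = -7/398274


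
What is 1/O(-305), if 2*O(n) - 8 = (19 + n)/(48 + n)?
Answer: 257/1171 ≈ 0.21947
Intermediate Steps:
O(n) = 4 + (19 + n)/(2*(48 + n)) (O(n) = 4 + ((19 + n)/(48 + n))/2 = 4 + (19 + n)/(2*(48 + n)))
1/O(-305) = 1/((403 + 9*(-305))/(2*(48 - 305))) = 1/((1/2)*(403 - 2745)/(-257)) = 1/((1/2)*(-1/257)*(-2342)) = 1/(1171/257) = 257/1171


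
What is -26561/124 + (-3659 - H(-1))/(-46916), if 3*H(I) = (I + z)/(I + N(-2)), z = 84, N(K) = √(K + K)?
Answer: -4671310673/21815940 - 83*I/351870 ≈ -214.12 - 0.00023588*I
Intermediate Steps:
N(K) = √2*√K (N(K) = √(2*K) = √2*√K)
H(I) = (84 + I)/(3*(I + 2*I)) (H(I) = ((I + 84)/(I + √2*√(-2)))/3 = ((84 + I)/(I + √2*(I*√2)))/3 = ((84 + I)/(I + 2*I))/3 = (84 + I)/(3*(I + 2*I)))
-26561/124 + (-3659 - H(-1))/(-46916) = -26561/124 + (-3659 - (84 - 1)/(3*(-1 + 2*I)))/(-46916) = -26561*1/124 + (-3659 - (-1 - 2*I)/5*83/3)*(-1/46916) = -26561/124 + (-3659 - (-83/15 - 166*I/15))*(-1/46916) = -26561/124 + (-3659 + (83/15 + 166*I/15))*(-1/46916) = -26561/124 + (-54802/15 + 166*I/15)*(-1/46916) = -26561/124 + (27401/351870 - 83*I/351870) = -4671310673/21815940 - 83*I/351870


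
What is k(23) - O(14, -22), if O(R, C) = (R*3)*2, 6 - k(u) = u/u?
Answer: -79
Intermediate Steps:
k(u) = 5 (k(u) = 6 - u/u = 6 - 1*1 = 6 - 1 = 5)
O(R, C) = 6*R (O(R, C) = (3*R)*2 = 6*R)
k(23) - O(14, -22) = 5 - 6*14 = 5 - 1*84 = 5 - 84 = -79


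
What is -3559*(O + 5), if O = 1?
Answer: -21354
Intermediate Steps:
-3559*(O + 5) = -3559*(1 + 5) = -3559*6 = -21354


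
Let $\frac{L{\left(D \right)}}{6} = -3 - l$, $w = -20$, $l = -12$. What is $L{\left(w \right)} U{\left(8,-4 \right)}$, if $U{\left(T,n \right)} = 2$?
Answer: $108$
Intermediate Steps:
$L{\left(D \right)} = 54$ ($L{\left(D \right)} = 6 \left(-3 - -12\right) = 6 \left(-3 + 12\right) = 6 \cdot 9 = 54$)
$L{\left(w \right)} U{\left(8,-4 \right)} = 54 \cdot 2 = 108$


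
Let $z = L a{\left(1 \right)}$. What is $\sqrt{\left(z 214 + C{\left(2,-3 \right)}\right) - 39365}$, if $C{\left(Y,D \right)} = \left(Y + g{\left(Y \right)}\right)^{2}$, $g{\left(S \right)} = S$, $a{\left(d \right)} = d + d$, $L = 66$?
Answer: $i \sqrt{11101} \approx 105.36 i$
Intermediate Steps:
$a{\left(d \right)} = 2 d$
$z = 132$ ($z = 66 \cdot 2 \cdot 1 = 66 \cdot 2 = 132$)
$C{\left(Y,D \right)} = 4 Y^{2}$ ($C{\left(Y,D \right)} = \left(Y + Y\right)^{2} = \left(2 Y\right)^{2} = 4 Y^{2}$)
$\sqrt{\left(z 214 + C{\left(2,-3 \right)}\right) - 39365} = \sqrt{\left(132 \cdot 214 + 4 \cdot 2^{2}\right) - 39365} = \sqrt{\left(28248 + 4 \cdot 4\right) - 39365} = \sqrt{\left(28248 + 16\right) - 39365} = \sqrt{28264 - 39365} = \sqrt{-11101} = i \sqrt{11101}$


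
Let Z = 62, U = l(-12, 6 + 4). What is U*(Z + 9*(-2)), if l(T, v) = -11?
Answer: -484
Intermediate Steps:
U = -11
U*(Z + 9*(-2)) = -11*(62 + 9*(-2)) = -11*(62 - 18) = -11*44 = -484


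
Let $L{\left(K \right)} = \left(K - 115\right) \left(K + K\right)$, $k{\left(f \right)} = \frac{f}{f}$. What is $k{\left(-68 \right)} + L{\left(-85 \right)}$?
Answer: $34001$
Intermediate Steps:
$k{\left(f \right)} = 1$
$L{\left(K \right)} = 2 K \left(-115 + K\right)$ ($L{\left(K \right)} = \left(-115 + K\right) 2 K = 2 K \left(-115 + K\right)$)
$k{\left(-68 \right)} + L{\left(-85 \right)} = 1 + 2 \left(-85\right) \left(-115 - 85\right) = 1 + 2 \left(-85\right) \left(-200\right) = 1 + 34000 = 34001$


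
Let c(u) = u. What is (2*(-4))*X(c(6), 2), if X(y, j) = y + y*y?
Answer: -336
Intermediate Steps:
X(y, j) = y + y²
(2*(-4))*X(c(6), 2) = (2*(-4))*(6*(1 + 6)) = -48*7 = -8*42 = -336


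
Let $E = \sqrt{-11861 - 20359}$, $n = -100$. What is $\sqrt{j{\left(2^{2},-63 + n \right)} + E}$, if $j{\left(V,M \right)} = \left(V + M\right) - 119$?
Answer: $\sqrt{-278 + 6 i \sqrt{895}} \approx 5.1436 + 17.449 i$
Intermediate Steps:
$E = 6 i \sqrt{895}$ ($E = \sqrt{-32220} = 6 i \sqrt{895} \approx 179.5 i$)
$j{\left(V,M \right)} = -119 + M + V$ ($j{\left(V,M \right)} = \left(M + V\right) - 119 = -119 + M + V$)
$\sqrt{j{\left(2^{2},-63 + n \right)} + E} = \sqrt{\left(-119 - 163 + 2^{2}\right) + 6 i \sqrt{895}} = \sqrt{\left(-119 - 163 + 4\right) + 6 i \sqrt{895}} = \sqrt{-278 + 6 i \sqrt{895}}$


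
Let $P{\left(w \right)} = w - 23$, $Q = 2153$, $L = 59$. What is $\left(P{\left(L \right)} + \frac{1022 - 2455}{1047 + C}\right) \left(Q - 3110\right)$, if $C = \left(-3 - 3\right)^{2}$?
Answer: $- \frac{11980045}{361} \approx -33186.0$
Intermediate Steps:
$P{\left(w \right)} = -23 + w$ ($P{\left(w \right)} = w - 23 = -23 + w$)
$C = 36$ ($C = \left(-6\right)^{2} = 36$)
$\left(P{\left(L \right)} + \frac{1022 - 2455}{1047 + C}\right) \left(Q - 3110\right) = \left(\left(-23 + 59\right) + \frac{1022 - 2455}{1047 + 36}\right) \left(2153 - 3110\right) = \left(36 - \frac{1433}{1083}\right) \left(-957\right) = \frac{37555}{1083} \left(-957\right) = - \frac{11980045}{361}$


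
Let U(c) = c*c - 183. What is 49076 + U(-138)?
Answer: 67937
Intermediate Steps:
U(c) = -183 + c² (U(c) = c² - 183 = -183 + c²)
49076 + U(-138) = 49076 + (-183 + (-138)²) = 49076 + (-183 + 19044) = 49076 + 18861 = 67937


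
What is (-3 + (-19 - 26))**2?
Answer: 2304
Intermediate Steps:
(-3 + (-19 - 26))**2 = (-3 - 45)**2 = (-48)**2 = 2304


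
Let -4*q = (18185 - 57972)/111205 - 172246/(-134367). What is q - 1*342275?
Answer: -20457492416495101/59769128940 ≈ -3.4228e+5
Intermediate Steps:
q = -13808556601/59769128940 (q = -((18185 - 57972)/111205 - 172246/(-134367))/4 = -(-39787*1/111205 - 172246*(-1/134367))/4 = -(-39787/111205 + 172246/134367)/4 = -¼*13808556601/14942282235 = -13808556601/59769128940 ≈ -0.23103)
q - 1*342275 = -13808556601/59769128940 - 1*342275 = -13808556601/59769128940 - 342275 = -20457492416495101/59769128940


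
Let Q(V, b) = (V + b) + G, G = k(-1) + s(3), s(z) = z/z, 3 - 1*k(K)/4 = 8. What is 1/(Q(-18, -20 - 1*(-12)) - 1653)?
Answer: -1/1698 ≈ -0.00058893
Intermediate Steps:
k(K) = -20 (k(K) = 12 - 4*8 = 12 - 32 = -20)
s(z) = 1
G = -19 (G = -20 + 1 = -19)
Q(V, b) = -19 + V + b (Q(V, b) = (V + b) - 19 = -19 + V + b)
1/(Q(-18, -20 - 1*(-12)) - 1653) = 1/((-19 - 18 + (-20 - 1*(-12))) - 1653) = 1/((-19 - 18 + (-20 + 12)) - 1653) = 1/((-19 - 18 - 8) - 1653) = 1/(-45 - 1653) = 1/(-1698) = -1/1698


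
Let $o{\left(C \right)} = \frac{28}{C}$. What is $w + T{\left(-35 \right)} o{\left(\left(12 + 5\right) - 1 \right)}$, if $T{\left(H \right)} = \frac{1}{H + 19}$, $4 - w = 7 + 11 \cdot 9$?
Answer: $- \frac{6535}{64} \approx -102.11$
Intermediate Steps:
$w = -102$ ($w = 4 - \left(7 + 11 \cdot 9\right) = 4 - \left(7 + 99\right) = 4 - 106 = -102$)
$T{\left(H \right)} = \frac{1}{19 + H}$
$w + T{\left(-35 \right)} o{\left(\left(12 + 5\right) - 1 \right)} = -102 + \frac{28 \frac{1}{\left(12 + 5\right) - 1}}{19 - 35} = -102 + \frac{28 \frac{1}{17 - 1}}{-16} = -102 - \frac{28 \cdot \frac{1}{16}}{16} = -102 - \frac{7}{64} = - \frac{6535}{64}$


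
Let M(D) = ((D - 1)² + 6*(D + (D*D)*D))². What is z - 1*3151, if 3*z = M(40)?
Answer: 49603846556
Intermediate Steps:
M(D) = ((-1 + D)² + 6*D + 6*D³)² (M(D) = ((-1 + D)² + 6*(D + D²*D))² = ((-1 + D)² + 6*(D + D³))² = ((-1 + D)² + (6*D + 6*D³))² = ((-1 + D)² + 6*D + 6*D³)²)
z = 49603849707 (z = ((-1 + 40)² + 6*40 + 6*40³)²/3 = (39² + 240 + 6*64000)²/3 = (1521 + 240 + 384000)²/3 = (⅓)*385761² = (⅓)*148811549121 = 49603849707)
z - 1*3151 = 49603849707 - 1*3151 = 49603849707 - 3151 = 49603846556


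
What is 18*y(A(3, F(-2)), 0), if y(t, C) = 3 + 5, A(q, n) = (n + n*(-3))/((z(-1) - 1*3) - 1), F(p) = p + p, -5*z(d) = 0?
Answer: 144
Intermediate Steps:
z(d) = 0 (z(d) = -⅕*0 = 0)
F(p) = 2*p
A(q, n) = n/2 (A(q, n) = (n + n*(-3))/((0 - 1*3) - 1) = (n - 3*n)/((0 - 3) - 1) = (-2*n)/(-3 - 1) = -2*n/(-4) = -2*n*(-¼) = n/2)
y(t, C) = 8
18*y(A(3, F(-2)), 0) = 18*8 = 144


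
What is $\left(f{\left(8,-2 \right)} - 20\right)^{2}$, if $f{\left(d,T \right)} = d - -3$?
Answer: $81$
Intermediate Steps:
$f{\left(d,T \right)} = 3 + d$ ($f{\left(d,T \right)} = d + 3 = 3 + d$)
$\left(f{\left(8,-2 \right)} - 20\right)^{2} = \left(\left(3 + 8\right) - 20\right)^{2} = \left(11 - 20\right)^{2} = \left(-9\right)^{2} = 81$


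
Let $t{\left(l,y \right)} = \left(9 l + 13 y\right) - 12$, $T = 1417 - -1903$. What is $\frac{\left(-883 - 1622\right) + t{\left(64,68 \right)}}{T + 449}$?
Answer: $- \frac{1057}{3769} \approx -0.28045$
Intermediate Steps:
$T = 3320$ ($T = 1417 + 1903 = 3320$)
$t{\left(l,y \right)} = -12 + 9 l + 13 y$
$\frac{\left(-883 - 1622\right) + t{\left(64,68 \right)}}{T + 449} = \frac{\left(-883 - 1622\right) + \left(-12 + 9 \cdot 64 + 13 \cdot 68\right)}{3320 + 449} = \frac{\left(-883 - 1622\right) + \left(-12 + 576 + 884\right)}{3769} = \left(-2505 + 1448\right) \frac{1}{3769} = \left(-1057\right) \frac{1}{3769} = - \frac{1057}{3769}$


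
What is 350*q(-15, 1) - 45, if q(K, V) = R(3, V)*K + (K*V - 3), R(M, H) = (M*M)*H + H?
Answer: -58845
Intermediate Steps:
R(M, H) = H + H*M² (R(M, H) = M²*H + H = H*M² + H = H + H*M²)
q(K, V) = -3 + 11*K*V (q(K, V) = (V*(1 + 3²))*K + (K*V - 3) = (V*(1 + 9))*K + (-3 + K*V) = (V*10)*K + (-3 + K*V) = (10*V)*K + (-3 + K*V) = 10*K*V + (-3 + K*V) = -3 + 11*K*V)
350*q(-15, 1) - 45 = 350*(-3 + 11*(-15)*1) - 45 = 350*(-3 - 165) - 45 = 350*(-168) - 45 = -58800 - 45 = -58845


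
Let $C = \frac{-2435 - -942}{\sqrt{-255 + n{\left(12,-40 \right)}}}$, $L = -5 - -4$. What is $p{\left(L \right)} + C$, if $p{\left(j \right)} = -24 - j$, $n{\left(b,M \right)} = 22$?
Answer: $-23 + \frac{1493 i \sqrt{233}}{233} \approx -23.0 + 97.81 i$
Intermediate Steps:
$L = -1$ ($L = -5 + 4 = -1$)
$C = \frac{1493 i \sqrt{233}}{233}$ ($C = \frac{-2435 - -942}{\sqrt{-255 + 22}} = \frac{-2435 + 942}{\sqrt{-233}} = - \frac{1493}{i \sqrt{233}} = - 1493 \left(- \frac{i \sqrt{233}}{233}\right) = \frac{1493 i \sqrt{233}}{233} \approx 97.81 i$)
$p{\left(L \right)} + C = \left(-24 - -1\right) + \frac{1493 i \sqrt{233}}{233} = \left(-24 + 1\right) + \frac{1493 i \sqrt{233}}{233} = -23 + \frac{1493 i \sqrt{233}}{233}$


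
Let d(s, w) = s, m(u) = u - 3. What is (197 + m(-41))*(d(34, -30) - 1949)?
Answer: -292995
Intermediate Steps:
m(u) = -3 + u
(197 + m(-41))*(d(34, -30) - 1949) = (197 + (-3 - 41))*(34 - 1949) = (197 - 44)*(-1915) = 153*(-1915) = -292995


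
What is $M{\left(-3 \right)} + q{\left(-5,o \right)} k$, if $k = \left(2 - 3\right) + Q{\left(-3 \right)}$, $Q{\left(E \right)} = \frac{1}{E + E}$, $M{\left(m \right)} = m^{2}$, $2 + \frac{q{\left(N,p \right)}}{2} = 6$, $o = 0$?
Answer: $- \frac{1}{3} \approx -0.33333$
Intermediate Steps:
$q{\left(N,p \right)} = 8$ ($q{\left(N,p \right)} = -4 + 2 \cdot 6 = -4 + 12 = 8$)
$Q{\left(E \right)} = \frac{1}{2 E}$
$k = - \frac{7}{6}$ ($k = \left(2 - 3\right) + \frac{1}{2 \left(-3\right)} = -1 + \frac{1}{2} \left(- \frac{1}{3}\right) = -1 - \frac{1}{6} = - \frac{7}{6} \approx -1.1667$)
$M{\left(-3 \right)} + q{\left(-5,o \right)} k = \left(-3\right)^{2} + 8 \left(- \frac{7}{6}\right) = 9 - \frac{28}{3} = - \frac{1}{3}$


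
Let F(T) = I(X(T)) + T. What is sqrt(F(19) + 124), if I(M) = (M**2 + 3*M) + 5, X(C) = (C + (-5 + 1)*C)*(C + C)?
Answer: sqrt(4685206) ≈ 2164.5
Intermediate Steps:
X(C) = -6*C**2 (X(C) = (C - 4*C)*(2*C) = (-3*C)*(2*C) = -6*C**2)
I(M) = 5 + M**2 + 3*M
F(T) = 5 + T - 18*T**2 + 36*T**4 (F(T) = (5 + (-6*T**2)**2 + 3*(-6*T**2)) + T = (5 + 36*T**4 - 18*T**2) + T = (5 - 18*T**2 + 36*T**4) + T = 5 + T - 18*T**2 + 36*T**4)
sqrt(F(19) + 124) = sqrt((5 + 19 - 18*19**2 + 36*19**4) + 124) = sqrt((5 + 19 - 18*361 + 36*130321) + 124) = sqrt((5 + 19 - 6498 + 4691556) + 124) = sqrt(4685082 + 124) = sqrt(4685206)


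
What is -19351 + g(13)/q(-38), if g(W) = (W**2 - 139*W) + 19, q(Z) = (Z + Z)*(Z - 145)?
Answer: -269135327/13908 ≈ -19351.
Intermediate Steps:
q(Z) = 2*Z*(-145 + Z) (q(Z) = (2*Z)*(-145 + Z) = 2*Z*(-145 + Z))
g(W) = 19 + W**2 - 139*W
-19351 + g(13)/q(-38) = -19351 + (19 + 13**2 - 139*13)/((2*(-38)*(-145 - 38))) = -19351 + (19 + 169 - 1807)/((2*(-38)*(-183))) = -19351 - 1619/13908 = -269135327/13908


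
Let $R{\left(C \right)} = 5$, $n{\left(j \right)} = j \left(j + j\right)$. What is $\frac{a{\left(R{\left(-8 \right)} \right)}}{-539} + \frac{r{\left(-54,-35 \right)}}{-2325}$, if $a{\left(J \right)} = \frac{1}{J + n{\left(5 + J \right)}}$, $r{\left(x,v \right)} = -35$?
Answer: $\frac{30920}{2055207} \approx 0.015045$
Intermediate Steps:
$n{\left(j \right)} = 2 j^{2}$ ($n{\left(j \right)} = j 2 j = 2 j^{2}$)
$a{\left(J \right)} = \frac{1}{J + 2 \left(5 + J\right)^{2}}$
$\frac{a{\left(R{\left(-8 \right)} \right)}}{-539} + \frac{r{\left(-54,-35 \right)}}{-2325} = \frac{1}{\left(5 + 2 \left(5 + 5\right)^{2}\right) \left(-539\right)} - \frac{35}{-2325} = \frac{1}{5 + 2 \cdot 10^{2}} \left(- \frac{1}{539}\right) - - \frac{7}{465} = \frac{1}{5 + 2 \cdot 100} \left(- \frac{1}{539}\right) + \frac{7}{465} = \frac{1}{5 + 200} \left(- \frac{1}{539}\right) + \frac{7}{465} = \frac{1}{205} \left(- \frac{1}{539}\right) + \frac{7}{465} = - \frac{1}{110495} + \frac{7}{465} = \frac{30920}{2055207}$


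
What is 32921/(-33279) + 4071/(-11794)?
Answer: -523749083/392492526 ≈ -1.3344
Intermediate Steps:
32921/(-33279) + 4071/(-11794) = 32921*(-1/33279) + 4071*(-1/11794) = -32921/33279 - 4071/11794 = -523749083/392492526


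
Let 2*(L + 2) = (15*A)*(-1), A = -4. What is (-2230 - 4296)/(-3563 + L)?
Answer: 6526/3535 ≈ 1.8461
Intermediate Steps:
L = 28 (L = -2 + ((15*(-4))*(-1))/2 = -2 + (-60*(-1))/2 = -2 + (1/2)*60 = -2 + 30 = 28)
(-2230 - 4296)/(-3563 + L) = (-2230 - 4296)/(-3563 + 28) = -6526/(-3535) = -6526*(-1/3535) = 6526/3535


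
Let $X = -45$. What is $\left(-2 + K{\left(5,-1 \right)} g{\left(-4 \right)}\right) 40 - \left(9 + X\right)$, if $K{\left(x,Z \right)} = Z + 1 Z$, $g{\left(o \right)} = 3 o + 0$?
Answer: $916$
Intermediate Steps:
$g{\left(o \right)} = 3 o$
$K{\left(x,Z \right)} = 2 Z$ ($K{\left(x,Z \right)} = Z + Z = 2 Z$)
$\left(-2 + K{\left(5,-1 \right)} g{\left(-4 \right)}\right) 40 - \left(9 + X\right) = \left(-2 + 2 \left(-1\right) 3 \left(-4\right)\right) 40 - -36 = \left(-2 - -24\right) 40 + \left(-9 + 45\right) = \left(-2 + 24\right) 40 + 36 = 22 \cdot 40 + 36 = 880 + 36 = 916$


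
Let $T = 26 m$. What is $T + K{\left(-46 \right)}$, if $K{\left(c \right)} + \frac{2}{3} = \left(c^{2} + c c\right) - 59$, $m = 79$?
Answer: $\frac{18679}{3} \approx 6226.3$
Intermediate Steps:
$K{\left(c \right)} = - \frac{179}{3} + 2 c^{2}$ ($K{\left(c \right)} = - \frac{2}{3} - \left(59 - c^{2} - c c\right) = - \frac{2}{3} + \left(\left(c^{2} + c^{2}\right) - 59\right) = - \frac{2}{3} + \left(2 c^{2} - 59\right) = - \frac{2}{3} + \left(-59 + 2 c^{2}\right) = - \frac{179}{3} + 2 c^{2}$)
$T = 2054$ ($T = 26 \cdot 79 = 2054$)
$T + K{\left(-46 \right)} = 2054 - \left(\frac{179}{3} - 2 \left(-46\right)^{2}\right) = 2054 + \left(- \frac{179}{3} + 2 \cdot 2116\right) = 2054 + \left(- \frac{179}{3} + 4232\right) = 2054 + \frac{12517}{3} = \frac{18679}{3}$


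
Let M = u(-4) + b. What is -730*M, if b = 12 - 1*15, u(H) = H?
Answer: 5110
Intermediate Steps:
b = -3 (b = 12 - 15 = -3)
M = -7 (M = -4 - 3 = -7)
-730*M = -730*(-7) = 5110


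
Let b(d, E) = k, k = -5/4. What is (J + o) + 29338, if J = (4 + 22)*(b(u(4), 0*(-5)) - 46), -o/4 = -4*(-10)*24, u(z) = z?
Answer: 48539/2 ≈ 24270.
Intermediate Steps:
k = -5/4 (k = -5*¼ = -5/4 ≈ -1.2500)
b(d, E) = -5/4
o = -3840 (o = -4*(-4*(-10))*24 = -160*24 = -4*960 = -3840)
J = -2457/2 (J = (4 + 22)*(-5/4 - 46) = 26*(-189/4) = -2457/2 ≈ -1228.5)
(J + o) + 29338 = (-2457/2 - 3840) + 29338 = -10137/2 + 29338 = 48539/2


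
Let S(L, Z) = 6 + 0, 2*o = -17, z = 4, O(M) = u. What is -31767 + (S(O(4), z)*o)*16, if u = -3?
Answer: -32583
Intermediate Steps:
O(M) = -3
o = -17/2 (o = (½)*(-17) = -17/2 ≈ -8.5000)
S(L, Z) = 6
-31767 + (S(O(4), z)*o)*16 = -31767 + (6*(-17/2))*16 = -31767 - 51*16 = -31767 - 816 = -32583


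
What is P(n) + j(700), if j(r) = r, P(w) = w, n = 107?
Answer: 807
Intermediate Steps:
P(n) + j(700) = 107 + 700 = 807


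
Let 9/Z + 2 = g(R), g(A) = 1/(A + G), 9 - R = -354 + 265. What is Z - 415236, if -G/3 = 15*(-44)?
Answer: -575108094/1385 ≈ -4.1524e+5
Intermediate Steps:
G = 1980 (G = -45*(-44) = -3*(-660) = 1980)
R = 98 (R = 9 - (-354 + 265) = 9 - 1*(-89) = 9 + 89 = 98)
g(A) = 1/(1980 + A) (g(A) = 1/(A + 1980) = 1/(1980 + A))
Z = -6234/1385 (Z = 9/(-2 + 1/(1980 + 98)) = 9/(-2 + 1/2078) = 9/(-4155/2078) = 9*(-2078/4155) = -6234/1385 ≈ -4.5011)
Z - 415236 = -6234/1385 - 415236 = -575108094/1385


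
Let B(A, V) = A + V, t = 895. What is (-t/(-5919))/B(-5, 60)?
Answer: 179/65109 ≈ 0.0027492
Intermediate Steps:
(-t/(-5919))/B(-5, 60) = (-895/(-5919))/(-5 + 60) = -895*(-1)/5919/55 = -1*(-895/5919)*(1/55) = (895/5919)*(1/55) = 179/65109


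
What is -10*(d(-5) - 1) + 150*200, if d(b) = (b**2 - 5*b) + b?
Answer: 29560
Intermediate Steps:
d(b) = b**2 - 4*b
-10*(d(-5) - 1) + 150*200 = -10*(-5*(-4 - 5) - 1) + 150*200 = -10*(-5*(-9) - 1) + 30000 = -10*(45 - 1) + 30000 = -10*44 + 30000 = -440 + 30000 = 29560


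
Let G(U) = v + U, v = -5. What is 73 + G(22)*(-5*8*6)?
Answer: -4007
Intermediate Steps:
G(U) = -5 + U
73 + G(22)*(-5*8*6) = 73 + (-5 + 22)*(-5*8*6) = 73 + 17*(-40*6) = 73 + 17*(-240) = 73 - 4080 = -4007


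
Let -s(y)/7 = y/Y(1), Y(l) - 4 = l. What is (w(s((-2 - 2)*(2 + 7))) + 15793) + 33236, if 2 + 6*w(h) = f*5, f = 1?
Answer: 98059/2 ≈ 49030.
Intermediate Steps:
Y(l) = 4 + l
s(y) = -7*y/5 (s(y) = -7*y/(4 + 1) = -7*y/5)
w(h) = ½ (w(h) = -⅓ + (1*5)/6 = -⅓ + (⅙)*5 = -⅓ + ⅚ = ½)
(w(s((-2 - 2)*(2 + 7))) + 15793) + 33236 = (½ + 15793) + 33236 = 31587/2 + 33236 = 98059/2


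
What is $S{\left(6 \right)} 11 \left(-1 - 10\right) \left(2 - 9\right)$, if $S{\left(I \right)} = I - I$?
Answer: $0$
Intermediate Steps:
$S{\left(I \right)} = 0$
$S{\left(6 \right)} 11 \left(-1 - 10\right) \left(2 - 9\right) = 0 \cdot 11 \left(-1 - 10\right) \left(2 - 9\right) = 0 \left(\left(-11\right) \left(-7\right)\right) = 0 \cdot 77 = 0$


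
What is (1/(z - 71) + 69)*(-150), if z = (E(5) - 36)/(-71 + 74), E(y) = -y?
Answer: -1314225/127 ≈ -10348.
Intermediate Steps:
z = -41/3 (z = (-1*5 - 36)/(-71 + 74) = (-5 - 36)/3 = -41*⅓ = -41/3 ≈ -13.667)
(1/(z - 71) + 69)*(-150) = (1/(-41/3 - 71) + 69)*(-150) = (1/(-254/3) + 69)*(-150) = (-3/254 + 69)*(-150) = (17523/254)*(-150) = -1314225/127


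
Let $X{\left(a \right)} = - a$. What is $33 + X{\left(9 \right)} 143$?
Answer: $-1254$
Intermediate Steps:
$33 + X{\left(9 \right)} 143 = 33 + \left(-1\right) 9 \cdot 143 = 33 - 1287 = -1254$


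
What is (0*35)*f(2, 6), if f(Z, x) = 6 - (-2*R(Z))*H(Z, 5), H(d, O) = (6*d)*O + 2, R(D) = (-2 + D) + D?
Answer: 0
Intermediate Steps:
R(D) = -2 + 2*D
H(d, O) = 2 + 6*O*d (H(d, O) = 6*O*d + 2 = 2 + 6*O*d)
f(Z, x) = 6 - (2 + 30*Z)*(4 - 4*Z) (f(Z, x) = 6 - (-2*(-2 + 2*Z))*(2 + 6*5*Z) = 6 - (4 - 4*Z)*(2 + 30*Z) = 6 - (2 + 30*Z)*(4 - 4*Z))
(0*35)*f(2, 6) = (0*35)*(-2 - 112*2 + 120*2²) = 0*(-2 - 224 + 120*4) = 0*(-2 - 224 + 480) = 0*254 = 0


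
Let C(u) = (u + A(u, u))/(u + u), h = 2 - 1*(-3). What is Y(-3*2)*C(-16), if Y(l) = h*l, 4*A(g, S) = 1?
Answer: -945/64 ≈ -14.766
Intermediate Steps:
h = 5 (h = 2 + 3 = 5)
A(g, S) = ¼ (A(g, S) = (¼)*1 = ¼)
Y(l) = 5*l
C(u) = (¼ + u)/(2*u) (C(u) = (u + ¼)/(u + u) = (¼ + u)/((2*u)) = (¼ + u)*(1/(2*u)) = (¼ + u)/(2*u))
Y(-3*2)*C(-16) = (5*(-3*2))*((⅛)*(1 + 4*(-16))/(-16)) = (5*(-6))*((⅛)*(-1/16)*(1 - 64)) = -15*(-1)*(-63)/(4*16) = -30*63/128 = -945/64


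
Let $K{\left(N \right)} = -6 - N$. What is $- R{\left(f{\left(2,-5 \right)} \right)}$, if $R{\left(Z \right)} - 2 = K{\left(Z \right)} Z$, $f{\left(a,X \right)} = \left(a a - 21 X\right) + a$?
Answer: $12985$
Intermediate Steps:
$f{\left(a,X \right)} = a + a^{2} - 21 X$ ($f{\left(a,X \right)} = \left(a^{2} - 21 X\right) + a = a + a^{2} - 21 X$)
$R{\left(Z \right)} = 2 + Z \left(-6 - Z\right)$ ($R{\left(Z \right)} = 2 + \left(-6 - Z\right) Z = 2 + Z \left(-6 - Z\right)$)
$- R{\left(f{\left(2,-5 \right)} \right)} = - (2 - \left(2 + 2^{2} - -105\right) \left(6 + \left(2 + 2^{2} - -105\right)\right)) = - (2 - \left(2 + 4 + 105\right) \left(6 + \left(2 + 4 + 105\right)\right)) = - (2 - 111 \left(6 + 111\right)) = - (2 - 111 \cdot 117) = - (2 - 12987) = \left(-1\right) \left(-12985\right) = 12985$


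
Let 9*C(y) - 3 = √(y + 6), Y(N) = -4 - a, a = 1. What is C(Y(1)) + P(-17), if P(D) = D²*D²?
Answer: 751693/9 ≈ 83522.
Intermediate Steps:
P(D) = D⁴
Y(N) = -5 (Y(N) = -4 - 1*1 = -4 - 1 = -5)
C(y) = ⅓ + √(6 + y)/9 (C(y) = ⅓ + √(y + 6)/9 = ⅓ + √(6 + y)/9)
C(Y(1)) + P(-17) = (⅓ + √(6 - 5)/9) + (-17)⁴ = (⅓ + √1/9) + 83521 = (⅓ + (⅑)*1) + 83521 = (⅓ + ⅑) + 83521 = 4/9 + 83521 = 751693/9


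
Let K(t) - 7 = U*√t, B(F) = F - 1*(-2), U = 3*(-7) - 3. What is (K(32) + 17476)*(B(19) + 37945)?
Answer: 663759578 - 3644736*√2 ≈ 6.5861e+8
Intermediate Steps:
U = -24 (U = -21 - 3 = -24)
B(F) = 2 + F (B(F) = F + 2 = 2 + F)
K(t) = 7 - 24*√t
(K(32) + 17476)*(B(19) + 37945) = ((7 - 96*√2) + 17476)*((2 + 19) + 37945) = ((7 - 96*√2) + 17476)*(21 + 37945) = ((7 - 96*√2) + 17476)*37966 = (17483 - 96*√2)*37966 = 663759578 - 3644736*√2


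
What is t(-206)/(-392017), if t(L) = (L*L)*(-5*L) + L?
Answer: -43708874/392017 ≈ -111.50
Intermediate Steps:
t(L) = L - 5*L**3 (t(L) = L**2*(-5*L) + L = -5*L**3 + L = L - 5*L**3)
t(-206)/(-392017) = (-206 - 5*(-206)**3)/(-392017) = (-206 - 5*(-8741816))*(-1/392017) = (-206 + 43709080)*(-1/392017) = 43708874*(-1/392017) = -43708874/392017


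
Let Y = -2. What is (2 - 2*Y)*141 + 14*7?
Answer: 944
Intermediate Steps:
(2 - 2*Y)*141 + 14*7 = (2 - 2*(-2))*141 + 14*7 = (2 + 4)*141 + 98 = 6*141 + 98 = 846 + 98 = 944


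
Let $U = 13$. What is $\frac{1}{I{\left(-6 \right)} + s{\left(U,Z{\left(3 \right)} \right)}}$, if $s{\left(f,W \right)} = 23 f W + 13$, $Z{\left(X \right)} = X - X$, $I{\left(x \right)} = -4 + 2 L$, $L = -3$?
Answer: $\frac{1}{3} \approx 0.33333$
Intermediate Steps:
$I{\left(x \right)} = -10$ ($I{\left(x \right)} = -4 + 2 \left(-3\right) = -4 - 6 = -10$)
$Z{\left(X \right)} = 0$
$s{\left(f,W \right)} = 13 + 23 W f$ ($s{\left(f,W \right)} = 23 W f + 13 = 13 + 23 W f$)
$\frac{1}{I{\left(-6 \right)} + s{\left(U,Z{\left(3 \right)} \right)}} = \frac{1}{-10 + \left(13 + 23 \cdot 0 \cdot 13\right)} = \frac{1}{-10 + \left(13 + 0\right)} = \frac{1}{-10 + 13} = \frac{1}{3}$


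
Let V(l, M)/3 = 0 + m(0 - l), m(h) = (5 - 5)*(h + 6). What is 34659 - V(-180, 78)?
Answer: 34659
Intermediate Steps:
m(h) = 0 (m(h) = 0*(6 + h) = 0)
V(l, M) = 0 (V(l, M) = 3*(0 + 0) = 3*0 = 0)
34659 - V(-180, 78) = 34659 - 1*0 = 34659 + 0 = 34659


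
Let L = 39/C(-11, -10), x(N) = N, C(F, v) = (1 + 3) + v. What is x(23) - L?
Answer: 59/2 ≈ 29.500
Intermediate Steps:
C(F, v) = 4 + v
L = -13/2 (L = 39/(4 - 10) = 39/(-6) = 39*(-⅙) = -13/2 ≈ -6.5000)
x(23) - L = 23 - 1*(-13/2) = 23 + 13/2 = 59/2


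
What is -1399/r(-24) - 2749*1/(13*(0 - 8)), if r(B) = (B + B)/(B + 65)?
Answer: 762161/624 ≈ 1221.4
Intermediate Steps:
r(B) = 2*B/(65 + B) (r(B) = (2*B)/(65 + B) = 2*B/(65 + B))
-1399/r(-24) - 2749*1/(13*(0 - 8)) = -1399/(2*(-24)/(65 - 24)) - 2749*1/(13*(0 - 8)) = -1399/(2*(-24)/41) - 2749/(13*(-8)) = -1399/(2*(-24)*(1/41)) - 2749/(-104) = -1399/(-48/41) - 2749*(-1/104) = -1399*(-41/48) + 2749/104 = 57359/48 + 2749/104 = 762161/624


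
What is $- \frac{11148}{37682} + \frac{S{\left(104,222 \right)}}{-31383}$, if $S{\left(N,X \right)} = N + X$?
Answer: $- \frac{181071008}{591287103} \approx -0.30623$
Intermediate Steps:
$- \frac{11148}{37682} + \frac{S{\left(104,222 \right)}}{-31383} = - \frac{11148}{37682} + \frac{104 + 222}{-31383} = \left(-11148\right) \frac{1}{37682} + 326 \left(- \frac{1}{31383}\right) = - \frac{5574}{18841} - \frac{326}{31383} = - \frac{181071008}{591287103}$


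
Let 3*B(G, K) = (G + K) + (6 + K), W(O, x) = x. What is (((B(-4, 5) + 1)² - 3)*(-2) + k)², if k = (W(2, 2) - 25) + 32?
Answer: 1225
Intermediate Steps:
B(G, K) = 2 + G/3 + 2*K/3 (B(G, K) = ((G + K) + (6 + K))/3 = (6 + G + 2*K)/3 = 2 + G/3 + 2*K/3)
k = 9 (k = (2 - 25) + 32 = -23 + 32 = 9)
(((B(-4, 5) + 1)² - 3)*(-2) + k)² = ((((2 + (⅓)*(-4) + (⅔)*5) + 1)² - 3)*(-2) + 9)² = ((((2 - 4/3 + 10/3) + 1)² - 3)*(-2) + 9)² = (((4 + 1)² - 3)*(-2) + 9)² = ((5² - 3)*(-2) + 9)² = ((25 - 3)*(-2) + 9)² = (22*(-2) + 9)² = (-44 + 9)² = (-35)² = 1225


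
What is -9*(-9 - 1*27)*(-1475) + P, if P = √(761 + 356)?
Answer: -477900 + √1117 ≈ -4.7787e+5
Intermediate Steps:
P = √1117 ≈ 33.422
-9*(-9 - 1*27)*(-1475) + P = -9*(-9 - 1*27)*(-1475) + √1117 = -9*(-9 - 27)*(-1475) + √1117 = -9*(-36)*(-1475) + √1117 = 324*(-1475) + √1117 = -477900 + √1117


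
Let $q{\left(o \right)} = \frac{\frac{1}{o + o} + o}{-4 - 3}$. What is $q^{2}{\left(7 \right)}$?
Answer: $\frac{9801}{9604} \approx 1.0205$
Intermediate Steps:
$q{\left(o \right)} = - \frac{o}{7} - \frac{1}{14 o}$ ($q{\left(o \right)} = \frac{\frac{1}{2 o} + o}{-7} = \left(\frac{1}{2 o} + o\right) \left(- \frac{1}{7}\right) = \left(o + \frac{1}{2 o}\right) \left(- \frac{1}{7}\right) = - \frac{o}{7} - \frac{1}{14 o}$)
$q^{2}{\left(7 \right)} = \left(\left(- \frac{1}{7}\right) 7 - \frac{1}{14 \cdot 7}\right)^{2} = \left(-1 - \frac{1}{98}\right)^{2} = \left(- \frac{99}{98}\right)^{2} = \frac{9801}{9604}$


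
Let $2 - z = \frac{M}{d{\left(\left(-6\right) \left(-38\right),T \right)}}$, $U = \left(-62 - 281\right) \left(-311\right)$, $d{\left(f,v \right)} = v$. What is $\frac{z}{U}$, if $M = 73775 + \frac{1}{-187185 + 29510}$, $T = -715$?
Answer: $\frac{11857948374}{12026060671625} \approx 0.00098602$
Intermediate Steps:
$U = 106673$ ($U = \left(-343\right) \left(-311\right) = 106673$)
$M = \frac{11632473124}{157675}$ ($M = 73775 + \frac{1}{-157675} = 73775 - \frac{1}{157675} = \frac{11632473124}{157675} \approx 73775.0$)
$z = \frac{11857948374}{112737625}$ ($z = 2 - \frac{11632473124}{157675 \left(-715\right)} = 2 - \frac{11632473124}{157675} \left(- \frac{1}{715}\right) = 2 - - \frac{11632473124}{112737625} = 2 + \frac{11632473124}{112737625} = \frac{11857948374}{112737625} \approx 105.18$)
$\frac{z}{U} = \frac{11857948374}{112737625 \cdot 106673} = \frac{11857948374}{112737625} \cdot \frac{1}{106673} = \frac{11857948374}{12026060671625}$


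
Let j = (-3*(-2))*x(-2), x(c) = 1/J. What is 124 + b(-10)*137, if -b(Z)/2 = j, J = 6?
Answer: -150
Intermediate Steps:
x(c) = ⅙ (x(c) = 1/6 = ⅙)
j = 1 (j = -3*(-2)*(⅙) = 6*(⅙) = 1)
b(Z) = -2 (b(Z) = -2*1 = -2)
124 + b(-10)*137 = 124 - 2*137 = 124 - 274 = -150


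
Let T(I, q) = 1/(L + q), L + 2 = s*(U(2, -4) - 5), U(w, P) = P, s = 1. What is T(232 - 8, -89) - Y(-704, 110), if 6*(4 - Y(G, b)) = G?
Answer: -36403/300 ≈ -121.34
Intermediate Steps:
Y(G, b) = 4 - G/6
L = -11 (L = -2 + 1*(-4 - 5) = -2 + 1*(-9) = -2 - 9 = -11)
T(I, q) = 1/(-11 + q)
T(232 - 8, -89) - Y(-704, 110) = 1/(-11 - 89) - (4 - ⅙*(-704)) = 1/(-100) - (4 + 352/3) = -1/100 - 1*364/3 = -1/100 - 364/3 = -36403/300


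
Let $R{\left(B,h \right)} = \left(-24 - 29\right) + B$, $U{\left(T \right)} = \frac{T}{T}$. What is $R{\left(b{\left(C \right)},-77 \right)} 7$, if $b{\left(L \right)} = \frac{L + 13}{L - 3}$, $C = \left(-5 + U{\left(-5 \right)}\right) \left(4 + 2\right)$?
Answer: $- \frac{9940}{27} \approx -368.15$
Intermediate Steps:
$U{\left(T \right)} = 1$
$C = -24$ ($C = \left(-5 + 1\right) \left(4 + 2\right) = \left(-4\right) 6 = -24$)
$b{\left(L \right)} = \frac{13 + L}{-3 + L}$
$R{\left(B,h \right)} = -53 + B$
$R{\left(b{\left(C \right)},-77 \right)} 7 = \left(-53 + \frac{13 - 24}{-3 - 24}\right) 7 = \left(-53 + \frac{1}{-27} \left(-11\right)\right) 7 = \left(-53 - - \frac{11}{27}\right) 7 = \left(-53 + \frac{11}{27}\right) 7 = \left(- \frac{1420}{27}\right) 7 = - \frac{9940}{27}$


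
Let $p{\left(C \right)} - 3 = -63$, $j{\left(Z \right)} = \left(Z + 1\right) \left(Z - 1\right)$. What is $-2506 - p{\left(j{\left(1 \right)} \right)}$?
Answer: $-2446$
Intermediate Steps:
$j{\left(Z \right)} = \left(1 + Z\right) \left(-1 + Z\right)$
$p{\left(C \right)} = -60$ ($p{\left(C \right)} = 3 - 63 = -60$)
$-2506 - p{\left(j{\left(1 \right)} \right)} = -2506 - -60 = -2506 + 60 = -2446$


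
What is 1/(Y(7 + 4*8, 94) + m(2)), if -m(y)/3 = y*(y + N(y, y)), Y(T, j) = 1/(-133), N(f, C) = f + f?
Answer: -133/4789 ≈ -0.027772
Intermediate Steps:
N(f, C) = 2*f
Y(T, j) = -1/133
m(y) = -9*y**2 (m(y) = -3*y*(y + 2*y) = -3*y*3*y = -9*y**2)
1/(Y(7 + 4*8, 94) + m(2)) = 1/(-1/133 - 9*2**2) = 1/(-1/133 - 9*4) = 1/(-1/133 - 36) = 1/(-4789/133) = -133/4789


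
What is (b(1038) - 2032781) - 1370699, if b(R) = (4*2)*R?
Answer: -3395176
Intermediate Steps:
b(R) = 8*R
(b(1038) - 2032781) - 1370699 = (8*1038 - 2032781) - 1370699 = (8304 - 2032781) - 1370699 = -2024477 - 1370699 = -3395176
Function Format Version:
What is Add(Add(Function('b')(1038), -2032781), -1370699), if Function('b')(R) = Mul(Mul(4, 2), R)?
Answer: -3395176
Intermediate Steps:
Function('b')(R) = Mul(8, R)
Add(Add(Function('b')(1038), -2032781), -1370699) = Add(Add(Mul(8, 1038), -2032781), -1370699) = Add(Add(8304, -2032781), -1370699) = Add(-2024477, -1370699) = -3395176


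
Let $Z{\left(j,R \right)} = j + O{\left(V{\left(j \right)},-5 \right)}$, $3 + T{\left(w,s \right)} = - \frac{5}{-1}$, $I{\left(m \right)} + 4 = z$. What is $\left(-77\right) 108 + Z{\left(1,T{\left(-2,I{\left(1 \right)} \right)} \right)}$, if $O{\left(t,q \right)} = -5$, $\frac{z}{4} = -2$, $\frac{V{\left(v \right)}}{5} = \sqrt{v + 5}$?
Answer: $-8320$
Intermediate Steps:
$V{\left(v \right)} = 5 \sqrt{5 + v}$ ($V{\left(v \right)} = 5 \sqrt{v + 5} = 5 \sqrt{5 + v}$)
$z = -8$ ($z = 4 \left(-2\right) = -8$)
$I{\left(m \right)} = -12$ ($I{\left(m \right)} = -4 - 8 = -12$)
$T{\left(w,s \right)} = 2$ ($T{\left(w,s \right)} = -3 - \frac{5}{-1} = -3 - -5 = -3 + 5 = 2$)
$Z{\left(j,R \right)} = -5 + j$ ($Z{\left(j,R \right)} = j - 5 = -5 + j$)
$\left(-77\right) 108 + Z{\left(1,T{\left(-2,I{\left(1 \right)} \right)} \right)} = \left(-77\right) 108 + \left(-5 + 1\right) = -8316 - 4 = -8320$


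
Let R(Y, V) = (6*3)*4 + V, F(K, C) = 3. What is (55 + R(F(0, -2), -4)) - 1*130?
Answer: -7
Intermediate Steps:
R(Y, V) = 72 + V (R(Y, V) = 18*4 + V = 72 + V)
(55 + R(F(0, -2), -4)) - 1*130 = (55 + (72 - 4)) - 1*130 = (55 + 68) - 130 = 123 - 130 = -7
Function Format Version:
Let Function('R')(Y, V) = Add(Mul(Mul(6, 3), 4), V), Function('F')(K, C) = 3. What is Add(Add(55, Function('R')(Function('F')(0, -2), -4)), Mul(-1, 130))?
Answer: -7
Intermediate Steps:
Function('R')(Y, V) = Add(72, V) (Function('R')(Y, V) = Add(Mul(18, 4), V) = Add(72, V))
Add(Add(55, Function('R')(Function('F')(0, -2), -4)), Mul(-1, 130)) = Add(Add(55, Add(72, -4)), Mul(-1, 130)) = Add(Add(55, 68), -130) = Add(123, -130) = -7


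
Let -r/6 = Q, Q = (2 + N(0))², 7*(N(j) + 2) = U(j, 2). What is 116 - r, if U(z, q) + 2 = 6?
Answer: 5780/49 ≈ 117.96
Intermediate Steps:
U(z, q) = 4 (U(z, q) = -2 + 6 = 4)
N(j) = -10/7 (N(j) = -2 + (⅐)*4 = -2 + 4/7 = -10/7)
Q = 16/49 (Q = (2 - 10/7)² = (4/7)² = 16/49 ≈ 0.32653)
r = -96/49 (r = -6*16/49 = -96/49 ≈ -1.9592)
116 - r = 116 - 1*(-96/49) = 116 + 96/49 = 5780/49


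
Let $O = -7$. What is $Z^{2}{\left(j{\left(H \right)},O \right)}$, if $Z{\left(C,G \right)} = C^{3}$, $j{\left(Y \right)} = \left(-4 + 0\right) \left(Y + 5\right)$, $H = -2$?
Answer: $2985984$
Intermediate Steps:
$j{\left(Y \right)} = -20 - 4 Y$ ($j{\left(Y \right)} = - 4 \left(5 + Y\right) = -20 - 4 Y$)
$Z^{2}{\left(j{\left(H \right)},O \right)} = \left(\left(-20 - -8\right)^{3}\right)^{2} = \left(\left(-20 + 8\right)^{3}\right)^{2} = \left(\left(-12\right)^{3}\right)^{2} = \left(-1728\right)^{2} = 2985984$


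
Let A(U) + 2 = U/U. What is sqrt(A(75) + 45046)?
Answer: 3*sqrt(5005) ≈ 212.24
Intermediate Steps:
A(U) = -1 (A(U) = -2 + U/U = -2 + 1 = -1)
sqrt(A(75) + 45046) = sqrt(-1 + 45046) = sqrt(45045) = 3*sqrt(5005)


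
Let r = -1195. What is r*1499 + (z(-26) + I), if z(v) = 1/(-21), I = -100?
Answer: -37619506/21 ≈ -1.7914e+6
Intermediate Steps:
z(v) = -1/21
r*1499 + (z(-26) + I) = -1195*1499 + (-1/21 - 100) = -1791305 - 2101/21 = -37619506/21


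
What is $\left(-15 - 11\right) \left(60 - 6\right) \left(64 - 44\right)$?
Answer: $-28080$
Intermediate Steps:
$\left(-15 - 11\right) \left(60 - 6\right) \left(64 - 44\right) = - 26 \cdot 54 \cdot 20 = \left(-26\right) 1080 = -28080$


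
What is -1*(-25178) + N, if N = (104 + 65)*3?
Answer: 25685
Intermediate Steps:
N = 507 (N = 169*3 = 507)
-1*(-25178) + N = -1*(-25178) + 507 = 25178 + 507 = 25685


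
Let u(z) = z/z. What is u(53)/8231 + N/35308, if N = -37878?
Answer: -155869255/145310074 ≈ -1.0727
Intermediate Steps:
u(z) = 1
u(53)/8231 + N/35308 = 1/8231 - 37878/35308 = 1*(1/8231) - 37878*1/35308 = 1/8231 - 18939/17654 = -155869255/145310074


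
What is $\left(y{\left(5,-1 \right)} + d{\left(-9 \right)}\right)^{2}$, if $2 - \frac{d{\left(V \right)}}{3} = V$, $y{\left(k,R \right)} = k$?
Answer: $1444$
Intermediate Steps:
$d{\left(V \right)} = 6 - 3 V$
$\left(y{\left(5,-1 \right)} + d{\left(-9 \right)}\right)^{2} = \left(5 + \left(6 - -27\right)\right)^{2} = \left(5 + \left(6 + 27\right)\right)^{2} = \left(5 + 33\right)^{2} = 38^{2} = 1444$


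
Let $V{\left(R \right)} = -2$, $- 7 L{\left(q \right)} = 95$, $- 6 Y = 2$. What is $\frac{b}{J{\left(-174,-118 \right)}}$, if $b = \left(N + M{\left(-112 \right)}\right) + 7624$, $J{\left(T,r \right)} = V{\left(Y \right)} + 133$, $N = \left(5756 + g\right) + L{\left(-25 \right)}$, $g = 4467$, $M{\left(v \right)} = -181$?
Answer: $\frac{123567}{917} \approx 134.75$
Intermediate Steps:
$Y = - \frac{1}{3}$ ($Y = \left(- \frac{1}{6}\right) 2 = - \frac{1}{3} \approx -0.33333$)
$L{\left(q \right)} = - \frac{95}{7}$ ($L{\left(q \right)} = \left(- \frac{1}{7}\right) 95 = - \frac{95}{7}$)
$N = \frac{71466}{7}$ ($N = \left(5756 + 4467\right) - \frac{95}{7} = 10223 - \frac{95}{7} = \frac{71466}{7} \approx 10209.0$)
$J{\left(T,r \right)} = 131$ ($J{\left(T,r \right)} = -2 + 133 = 131$)
$b = \frac{123567}{7}$ ($b = \left(\frac{71466}{7} - 181\right) + 7624 = \frac{70199}{7} + 7624 = \frac{123567}{7} \approx 17652.0$)
$\frac{b}{J{\left(-174,-118 \right)}} = \frac{123567}{7 \cdot 131} = \frac{123567}{7} \cdot \frac{1}{131} = \frac{123567}{917}$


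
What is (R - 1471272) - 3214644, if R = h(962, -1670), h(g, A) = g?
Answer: -4684954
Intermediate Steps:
R = 962
(R - 1471272) - 3214644 = (962 - 1471272) - 3214644 = -1470310 - 3214644 = -4684954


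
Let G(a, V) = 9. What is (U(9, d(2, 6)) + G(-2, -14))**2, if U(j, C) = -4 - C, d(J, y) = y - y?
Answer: 25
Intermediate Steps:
d(J, y) = 0
(U(9, d(2, 6)) + G(-2, -14))**2 = ((-4 - 1*0) + 9)**2 = ((-4 + 0) + 9)**2 = (-4 + 9)**2 = 5**2 = 25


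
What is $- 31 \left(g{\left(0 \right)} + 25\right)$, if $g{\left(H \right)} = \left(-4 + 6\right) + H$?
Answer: $-837$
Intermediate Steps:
$g{\left(H \right)} = 2 + H$
$- 31 \left(g{\left(0 \right)} + 25\right) = - 31 \left(\left(2 + 0\right) + 25\right) = - 31 \left(2 + 25\right) = \left(-31\right) 27 = -837$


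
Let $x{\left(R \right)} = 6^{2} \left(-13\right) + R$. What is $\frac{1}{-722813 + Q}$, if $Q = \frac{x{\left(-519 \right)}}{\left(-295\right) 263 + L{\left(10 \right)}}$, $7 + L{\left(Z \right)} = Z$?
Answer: $- \frac{77582}{56077277179} \approx -1.3835 \cdot 10^{-6}$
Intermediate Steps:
$L{\left(Z \right)} = -7 + Z$
$x{\left(R \right)} = -468 + R$ ($x{\left(R \right)} = 36 \left(-13\right) + R = -468 + R$)
$Q = \frac{987}{77582}$ ($Q = \frac{-468 - 519}{\left(-295\right) 263 + \left(-7 + 10\right)} = - \frac{987}{-77585 + 3} = - \frac{987}{-77582} = \left(-987\right) \left(- \frac{1}{77582}\right) = \frac{987}{77582} \approx 0.012722$)
$\frac{1}{-722813 + Q} = \frac{1}{-722813 + \frac{987}{77582}} = \frac{1}{- \frac{56077277179}{77582}} = - \frac{77582}{56077277179}$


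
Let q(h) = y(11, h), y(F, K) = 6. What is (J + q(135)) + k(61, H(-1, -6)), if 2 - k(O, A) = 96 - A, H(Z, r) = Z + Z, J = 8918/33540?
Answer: -115757/1290 ≈ -89.734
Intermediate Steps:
J = 343/1290 (J = 8918*(1/33540) = 343/1290 ≈ 0.26589)
H(Z, r) = 2*Z
k(O, A) = -94 + A (k(O, A) = 2 - (96 - A) = 2 + (-96 + A) = -94 + A)
q(h) = 6
(J + q(135)) + k(61, H(-1, -6)) = (343/1290 + 6) + (-94 + 2*(-1)) = 8083/1290 + (-94 - 2) = 8083/1290 - 96 = -115757/1290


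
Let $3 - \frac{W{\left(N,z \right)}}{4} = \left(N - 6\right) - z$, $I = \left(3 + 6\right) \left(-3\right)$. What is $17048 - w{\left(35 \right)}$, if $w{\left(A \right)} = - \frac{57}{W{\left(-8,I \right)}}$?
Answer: $\frac{681863}{40} \approx 17047.0$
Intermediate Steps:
$I = -27$ ($I = 9 \left(-3\right) = -27$)
$W{\left(N,z \right)} = 36 - 4 N + 4 z$ ($W{\left(N,z \right)} = 12 - 4 \left(\left(N - 6\right) - z\right) = 12 - 4 \left(\left(-6 + N\right) - z\right) = 12 - 4 \left(-6 + N - z\right) = 12 + \left(24 - 4 N + 4 z\right) = 36 - 4 N + 4 z$)
$w{\left(A \right)} = \frac{57}{40}$ ($w{\left(A \right)} = - \frac{57}{36 - -32 + 4 \left(-27\right)} = - \frac{57}{36 + 32 - 108} = - \frac{57}{-40} = \left(-57\right) \left(- \frac{1}{40}\right) = \frac{57}{40}$)
$17048 - w{\left(35 \right)} = 17048 - \frac{57}{40} = \frac{681863}{40}$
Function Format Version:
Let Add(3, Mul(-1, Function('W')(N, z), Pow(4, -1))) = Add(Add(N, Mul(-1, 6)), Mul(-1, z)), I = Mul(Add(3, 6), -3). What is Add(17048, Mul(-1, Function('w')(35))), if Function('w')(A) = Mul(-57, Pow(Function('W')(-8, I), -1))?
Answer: Rational(681863, 40) ≈ 17047.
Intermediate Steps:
I = -27 (I = Mul(9, -3) = -27)
Function('W')(N, z) = Add(36, Mul(-4, N), Mul(4, z)) (Function('W')(N, z) = Add(12, Mul(-4, Add(Add(N, Mul(-1, 6)), Mul(-1, z)))) = Add(12, Mul(-4, Add(Add(N, -6), Mul(-1, z)))) = Add(12, Mul(-4, Add(Add(-6, N), Mul(-1, z)))) = Add(12, Mul(-4, Add(-6, N, Mul(-1, z)))) = Add(12, Add(24, Mul(-4, N), Mul(4, z))) = Add(36, Mul(-4, N), Mul(4, z)))
Function('w')(A) = Rational(57, 40) (Function('w')(A) = Mul(-57, Pow(Add(36, Mul(-4, -8), Mul(4, -27)), -1)) = Mul(-57, Pow(Add(36, 32, -108), -1)) = Mul(-57, Pow(-40, -1)) = Mul(-57, Rational(-1, 40)) = Rational(57, 40))
Add(17048, Mul(-1, Function('w')(35))) = Add(17048, Mul(-1, Rational(57, 40))) = Add(17048, Rational(-57, 40)) = Rational(681863, 40)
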